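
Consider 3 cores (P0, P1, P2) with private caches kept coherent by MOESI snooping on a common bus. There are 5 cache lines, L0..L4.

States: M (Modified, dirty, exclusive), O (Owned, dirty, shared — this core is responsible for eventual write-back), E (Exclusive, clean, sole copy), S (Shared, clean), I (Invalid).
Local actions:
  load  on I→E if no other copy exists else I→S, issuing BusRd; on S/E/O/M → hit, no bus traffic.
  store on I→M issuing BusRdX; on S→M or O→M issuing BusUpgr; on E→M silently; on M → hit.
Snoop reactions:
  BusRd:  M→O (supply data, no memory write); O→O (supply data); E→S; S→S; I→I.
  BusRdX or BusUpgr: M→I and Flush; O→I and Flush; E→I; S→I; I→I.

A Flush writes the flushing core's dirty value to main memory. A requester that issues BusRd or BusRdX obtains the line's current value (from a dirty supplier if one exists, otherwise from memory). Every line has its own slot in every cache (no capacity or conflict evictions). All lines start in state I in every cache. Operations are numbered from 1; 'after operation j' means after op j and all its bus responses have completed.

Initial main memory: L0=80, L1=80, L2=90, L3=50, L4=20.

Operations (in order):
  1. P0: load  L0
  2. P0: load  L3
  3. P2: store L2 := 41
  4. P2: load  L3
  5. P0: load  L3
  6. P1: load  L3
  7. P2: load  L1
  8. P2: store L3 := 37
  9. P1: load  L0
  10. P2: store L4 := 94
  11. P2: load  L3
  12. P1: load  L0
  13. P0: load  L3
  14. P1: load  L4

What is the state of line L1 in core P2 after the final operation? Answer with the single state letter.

step 1: P0: load  L0  ⟶  EII  (L0)  txn=BusRd  M[L0]=80
step 2: P0: load  L3  ⟶  EII  (L3)  txn=BusRd  M[L3]=50
step 3: P2: store L2 := 41  ⟶  IIM  (L2)  txn=BusRdX  M[L2]=90
step 4: P2: load  L3  ⟶  SIS  (L3)  txn=BusRd  M[L3]=50
step 5: P0: load  L3  ⟶  SIS  (L3)  txn=∅  M[L3]=50
step 6: P1: load  L3  ⟶  SSS  (L3)  txn=BusRd  M[L3]=50
step 7: P2: load  L1  ⟶  IIE  (L1)  txn=BusRd  M[L1]=80
step 8: P2: store L3 := 37  ⟶  IIM  (L3)  txn=BusUpgr  M[L3]=50
step 9: P1: load  L0  ⟶  SSI  (L0)  txn=BusRd  M[L0]=80
step 10: P2: store L4 := 94  ⟶  IIM  (L4)  txn=BusRdX  M[L4]=20
step 11: P2: load  L3  ⟶  IIM  (L3)  txn=∅  M[L3]=50
step 12: P1: load  L0  ⟶  SSI  (L0)  txn=∅  M[L0]=80
step 13: P0: load  L3  ⟶  SIO  (L3)  txn=BusRd  M[L3]=50
step 14: P1: load  L4  ⟶  ISO  (L4)  txn=BusRd  M[L4]=20

state = E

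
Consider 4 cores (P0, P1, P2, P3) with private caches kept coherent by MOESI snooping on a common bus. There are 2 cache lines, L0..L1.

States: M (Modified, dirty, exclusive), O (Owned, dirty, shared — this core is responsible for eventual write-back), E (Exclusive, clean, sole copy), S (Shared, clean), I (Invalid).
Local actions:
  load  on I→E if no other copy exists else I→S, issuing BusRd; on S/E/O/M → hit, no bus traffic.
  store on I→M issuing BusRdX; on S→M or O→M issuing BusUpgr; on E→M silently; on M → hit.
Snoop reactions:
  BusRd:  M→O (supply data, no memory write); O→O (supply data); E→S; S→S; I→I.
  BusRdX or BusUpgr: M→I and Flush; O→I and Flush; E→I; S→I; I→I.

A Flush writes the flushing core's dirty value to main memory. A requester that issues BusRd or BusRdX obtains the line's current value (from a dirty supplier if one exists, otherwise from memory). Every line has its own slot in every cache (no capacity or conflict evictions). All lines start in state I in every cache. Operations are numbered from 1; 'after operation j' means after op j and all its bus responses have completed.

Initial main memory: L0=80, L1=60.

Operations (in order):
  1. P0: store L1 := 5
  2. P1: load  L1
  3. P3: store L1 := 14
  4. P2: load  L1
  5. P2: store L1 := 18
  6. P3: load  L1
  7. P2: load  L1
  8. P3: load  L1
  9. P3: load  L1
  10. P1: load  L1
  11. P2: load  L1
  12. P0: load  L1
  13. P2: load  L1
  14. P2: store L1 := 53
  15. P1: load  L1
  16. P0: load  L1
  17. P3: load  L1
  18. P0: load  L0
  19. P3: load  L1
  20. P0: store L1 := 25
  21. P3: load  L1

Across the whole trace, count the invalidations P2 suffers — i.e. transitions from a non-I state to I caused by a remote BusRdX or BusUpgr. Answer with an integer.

step 1: P0: store L1 := 5  ⟶  MIII  (L1)  txn=BusRdX  M[L1]=60
step 2: P1: load  L1  ⟶  OSII  (L1)  txn=BusRd  M[L1]=60
step 3: P3: store L1 := 14  ⟶  IIIM  (L1)  txn=BusRdX+Flush  M[L1]=5
step 4: P2: load  L1  ⟶  IISO  (L1)  txn=BusRd  M[L1]=5
step 5: P2: store L1 := 18  ⟶  IIMI  (L1)  txn=BusUpgr+Flush  M[L1]=14
step 6: P3: load  L1  ⟶  IIOS  (L1)  txn=BusRd  M[L1]=14
step 7: P2: load  L1  ⟶  IIOS  (L1)  txn=∅  M[L1]=14
step 8: P3: load  L1  ⟶  IIOS  (L1)  txn=∅  M[L1]=14
step 9: P3: load  L1  ⟶  IIOS  (L1)  txn=∅  M[L1]=14
step 10: P1: load  L1  ⟶  ISOS  (L1)  txn=BusRd  M[L1]=14
step 11: P2: load  L1  ⟶  ISOS  (L1)  txn=∅  M[L1]=14
step 12: P0: load  L1  ⟶  SSOS  (L1)  txn=BusRd  M[L1]=14
step 13: P2: load  L1  ⟶  SSOS  (L1)  txn=∅  M[L1]=14
step 14: P2: store L1 := 53  ⟶  IIMI  (L1)  txn=BusUpgr  M[L1]=14
step 15: P1: load  L1  ⟶  ISOI  (L1)  txn=BusRd  M[L1]=14
step 16: P0: load  L1  ⟶  SSOI  (L1)  txn=BusRd  M[L1]=14
step 17: P3: load  L1  ⟶  SSOS  (L1)  txn=BusRd  M[L1]=14
step 18: P0: load  L0  ⟶  EIII  (L0)  txn=BusRd  M[L0]=80
step 19: P3: load  L1  ⟶  SSOS  (L1)  txn=∅  M[L1]=14
step 20: P0: store L1 := 25  ⟶  MIII  (L1)  txn=BusUpgr+Flush  M[L1]=53
step 21: P3: load  L1  ⟶  OIIS  (L1)  txn=BusRd  M[L1]=53

invalidations = 1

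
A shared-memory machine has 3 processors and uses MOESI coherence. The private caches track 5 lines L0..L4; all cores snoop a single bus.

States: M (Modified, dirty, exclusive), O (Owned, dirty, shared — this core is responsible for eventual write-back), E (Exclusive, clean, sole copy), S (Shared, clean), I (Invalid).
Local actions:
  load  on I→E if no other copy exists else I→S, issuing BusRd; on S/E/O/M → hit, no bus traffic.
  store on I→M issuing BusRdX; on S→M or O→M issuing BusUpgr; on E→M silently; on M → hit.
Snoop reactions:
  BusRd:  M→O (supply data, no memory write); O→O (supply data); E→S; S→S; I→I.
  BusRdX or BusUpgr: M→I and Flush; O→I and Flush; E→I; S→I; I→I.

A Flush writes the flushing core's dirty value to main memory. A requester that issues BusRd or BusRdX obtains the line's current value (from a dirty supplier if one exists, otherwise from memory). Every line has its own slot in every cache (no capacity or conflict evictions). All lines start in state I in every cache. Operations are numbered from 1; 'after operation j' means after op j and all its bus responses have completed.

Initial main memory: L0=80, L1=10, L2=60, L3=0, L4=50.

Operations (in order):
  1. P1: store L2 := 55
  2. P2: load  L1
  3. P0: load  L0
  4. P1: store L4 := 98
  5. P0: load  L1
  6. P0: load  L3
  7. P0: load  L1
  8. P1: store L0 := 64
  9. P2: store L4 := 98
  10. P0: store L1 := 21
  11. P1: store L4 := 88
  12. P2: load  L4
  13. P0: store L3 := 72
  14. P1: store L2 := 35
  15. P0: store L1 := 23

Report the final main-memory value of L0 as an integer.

memory[L0] = 80

1. P1: store L2 := 55  bus=[BusRdX]  L2: P0=I P1=M P2=I  mem[L2]=60
2. P2: load  L1  bus=[BusRd]  L1: P0=I P1=I P2=E  mem[L1]=10
3. P0: load  L0  bus=[BusRd]  L0: P0=E P1=I P2=I  mem[L0]=80
4. P1: store L4 := 98  bus=[BusRdX]  L4: P0=I P1=M P2=I  mem[L4]=50
5. P0: load  L1  bus=[BusRd]  L1: P0=S P1=I P2=S  mem[L1]=10
6. P0: load  L3  bus=[BusRd]  L3: P0=E P1=I P2=I  mem[L3]=0
7. P0: load  L1  bus=[-]  L1: P0=S P1=I P2=S  mem[L1]=10
8. P1: store L0 := 64  bus=[BusRdX]  L0: P0=I P1=M P2=I  mem[L0]=80
9. P2: store L4 := 98  bus=[BusRdX,Flush]  L4: P0=I P1=I P2=M  mem[L4]=98
10. P0: store L1 := 21  bus=[BusUpgr]  L1: P0=M P1=I P2=I  mem[L1]=10
11. P1: store L4 := 88  bus=[BusRdX,Flush]  L4: P0=I P1=M P2=I  mem[L4]=98
12. P2: load  L4  bus=[BusRd]  L4: P0=I P1=O P2=S  mem[L4]=98
13. P0: store L3 := 72  bus=[-]  L3: P0=M P1=I P2=I  mem[L3]=0
14. P1: store L2 := 35  bus=[-]  L2: P0=I P1=M P2=I  mem[L2]=60
15. P0: store L1 := 23  bus=[-]  L1: P0=M P1=I P2=I  mem[L1]=10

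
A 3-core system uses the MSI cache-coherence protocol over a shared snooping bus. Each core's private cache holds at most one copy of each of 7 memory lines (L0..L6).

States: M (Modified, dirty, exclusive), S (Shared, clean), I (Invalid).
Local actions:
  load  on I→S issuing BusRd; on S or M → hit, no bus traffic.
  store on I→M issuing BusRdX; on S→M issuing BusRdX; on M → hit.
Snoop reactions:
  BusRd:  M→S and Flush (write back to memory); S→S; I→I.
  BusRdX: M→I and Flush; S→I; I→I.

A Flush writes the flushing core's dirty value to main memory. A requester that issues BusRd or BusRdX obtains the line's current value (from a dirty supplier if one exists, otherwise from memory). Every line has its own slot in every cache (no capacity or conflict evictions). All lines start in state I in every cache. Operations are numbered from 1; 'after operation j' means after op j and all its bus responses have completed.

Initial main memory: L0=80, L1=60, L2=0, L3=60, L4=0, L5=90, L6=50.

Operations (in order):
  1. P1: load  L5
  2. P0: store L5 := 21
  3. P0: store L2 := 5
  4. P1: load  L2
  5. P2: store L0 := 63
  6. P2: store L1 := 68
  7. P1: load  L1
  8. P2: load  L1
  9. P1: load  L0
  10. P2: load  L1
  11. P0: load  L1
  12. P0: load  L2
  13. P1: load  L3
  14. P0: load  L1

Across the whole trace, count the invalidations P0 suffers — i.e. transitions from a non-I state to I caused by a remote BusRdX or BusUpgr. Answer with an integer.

1. P1: load  L5  bus=[BusRd]  L5: P0=I P1=S P2=I  mem[L5]=90
2. P0: store L5 := 21  bus=[BusRdX]  L5: P0=M P1=I P2=I  mem[L5]=90
3. P0: store L2 := 5  bus=[BusRdX]  L2: P0=M P1=I P2=I  mem[L2]=0
4. P1: load  L2  bus=[BusRd,Flush]  L2: P0=S P1=S P2=I  mem[L2]=5
5. P2: store L0 := 63  bus=[BusRdX]  L0: P0=I P1=I P2=M  mem[L0]=80
6. P2: store L1 := 68  bus=[BusRdX]  L1: P0=I P1=I P2=M  mem[L1]=60
7. P1: load  L1  bus=[BusRd,Flush]  L1: P0=I P1=S P2=S  mem[L1]=68
8. P2: load  L1  bus=[-]  L1: P0=I P1=S P2=S  mem[L1]=68
9. P1: load  L0  bus=[BusRd,Flush]  L0: P0=I P1=S P2=S  mem[L0]=63
10. P2: load  L1  bus=[-]  L1: P0=I P1=S P2=S  mem[L1]=68
11. P0: load  L1  bus=[BusRd]  L1: P0=S P1=S P2=S  mem[L1]=68
12. P0: load  L2  bus=[-]  L2: P0=S P1=S P2=I  mem[L2]=5
13. P1: load  L3  bus=[BusRd]  L3: P0=I P1=S P2=I  mem[L3]=60
14. P0: load  L1  bus=[-]  L1: P0=S P1=S P2=S  mem[L1]=68

invalidations = 0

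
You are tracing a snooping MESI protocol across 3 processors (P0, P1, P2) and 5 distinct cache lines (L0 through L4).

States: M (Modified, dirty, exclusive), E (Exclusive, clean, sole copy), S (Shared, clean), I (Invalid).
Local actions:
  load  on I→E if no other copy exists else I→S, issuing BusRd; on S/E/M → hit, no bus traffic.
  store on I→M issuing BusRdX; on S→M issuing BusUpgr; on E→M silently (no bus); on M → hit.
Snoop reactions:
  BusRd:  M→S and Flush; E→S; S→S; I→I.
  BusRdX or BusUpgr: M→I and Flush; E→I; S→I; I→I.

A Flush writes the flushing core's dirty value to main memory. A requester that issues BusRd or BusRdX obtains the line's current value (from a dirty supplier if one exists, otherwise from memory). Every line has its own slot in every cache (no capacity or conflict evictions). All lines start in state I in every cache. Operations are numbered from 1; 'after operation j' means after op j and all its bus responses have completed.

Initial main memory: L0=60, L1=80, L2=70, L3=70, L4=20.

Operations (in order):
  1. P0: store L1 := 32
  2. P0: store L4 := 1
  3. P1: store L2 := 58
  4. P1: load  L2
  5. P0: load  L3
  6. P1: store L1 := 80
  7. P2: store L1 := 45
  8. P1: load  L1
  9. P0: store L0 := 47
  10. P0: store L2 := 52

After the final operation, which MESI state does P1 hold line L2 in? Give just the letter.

step 1: P0: store L1 := 32  ⟶  MII  (L1)  txn=BusRdX  M[L1]=80
step 2: P0: store L4 := 1  ⟶  MII  (L4)  txn=BusRdX  M[L4]=20
step 3: P1: store L2 := 58  ⟶  IMI  (L2)  txn=BusRdX  M[L2]=70
step 4: P1: load  L2  ⟶  IMI  (L2)  txn=∅  M[L2]=70
step 5: P0: load  L3  ⟶  EII  (L3)  txn=BusRd  M[L3]=70
step 6: P1: store L1 := 80  ⟶  IMI  (L1)  txn=BusRdX+Flush  M[L1]=32
step 7: P2: store L1 := 45  ⟶  IIM  (L1)  txn=BusRdX+Flush  M[L1]=80
step 8: P1: load  L1  ⟶  ISS  (L1)  txn=BusRd+Flush  M[L1]=45
step 9: P0: store L0 := 47  ⟶  MII  (L0)  txn=BusRdX  M[L0]=60
step 10: P0: store L2 := 52  ⟶  MII  (L2)  txn=BusRdX+Flush  M[L2]=58

state = I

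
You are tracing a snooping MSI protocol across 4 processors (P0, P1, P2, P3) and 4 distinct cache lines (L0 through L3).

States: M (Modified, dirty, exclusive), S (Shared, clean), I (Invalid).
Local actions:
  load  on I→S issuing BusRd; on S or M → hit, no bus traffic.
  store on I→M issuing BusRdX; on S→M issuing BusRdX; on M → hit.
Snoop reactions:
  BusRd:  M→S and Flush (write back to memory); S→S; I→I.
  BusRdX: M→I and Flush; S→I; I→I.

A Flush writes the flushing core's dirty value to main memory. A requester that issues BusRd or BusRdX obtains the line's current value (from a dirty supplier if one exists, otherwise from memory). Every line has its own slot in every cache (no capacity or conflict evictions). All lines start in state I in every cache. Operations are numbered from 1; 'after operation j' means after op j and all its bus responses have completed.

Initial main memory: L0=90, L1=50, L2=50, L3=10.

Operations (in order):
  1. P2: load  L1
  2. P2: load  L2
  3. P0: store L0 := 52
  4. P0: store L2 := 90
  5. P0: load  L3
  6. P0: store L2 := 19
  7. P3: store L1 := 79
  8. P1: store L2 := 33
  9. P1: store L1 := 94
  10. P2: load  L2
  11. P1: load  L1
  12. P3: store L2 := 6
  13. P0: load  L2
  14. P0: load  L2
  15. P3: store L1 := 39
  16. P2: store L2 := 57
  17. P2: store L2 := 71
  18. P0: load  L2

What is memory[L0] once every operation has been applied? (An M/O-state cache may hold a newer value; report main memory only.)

1. P2: load  L1  bus=[BusRd]  L1: P0=I P1=I P2=S P3=I  mem[L1]=50
2. P2: load  L2  bus=[BusRd]  L2: P0=I P1=I P2=S P3=I  mem[L2]=50
3. P0: store L0 := 52  bus=[BusRdX]  L0: P0=M P1=I P2=I P3=I  mem[L0]=90
4. P0: store L2 := 90  bus=[BusRdX]  L2: P0=M P1=I P2=I P3=I  mem[L2]=50
5. P0: load  L3  bus=[BusRd]  L3: P0=S P1=I P2=I P3=I  mem[L3]=10
6. P0: store L2 := 19  bus=[-]  L2: P0=M P1=I P2=I P3=I  mem[L2]=50
7. P3: store L1 := 79  bus=[BusRdX]  L1: P0=I P1=I P2=I P3=M  mem[L1]=50
8. P1: store L2 := 33  bus=[BusRdX,Flush]  L2: P0=I P1=M P2=I P3=I  mem[L2]=19
9. P1: store L1 := 94  bus=[BusRdX,Flush]  L1: P0=I P1=M P2=I P3=I  mem[L1]=79
10. P2: load  L2  bus=[BusRd,Flush]  L2: P0=I P1=S P2=S P3=I  mem[L2]=33
11. P1: load  L1  bus=[-]  L1: P0=I P1=M P2=I P3=I  mem[L1]=79
12. P3: store L2 := 6  bus=[BusRdX]  L2: P0=I P1=I P2=I P3=M  mem[L2]=33
13. P0: load  L2  bus=[BusRd,Flush]  L2: P0=S P1=I P2=I P3=S  mem[L2]=6
14. P0: load  L2  bus=[-]  L2: P0=S P1=I P2=I P3=S  mem[L2]=6
15. P3: store L1 := 39  bus=[BusRdX,Flush]  L1: P0=I P1=I P2=I P3=M  mem[L1]=94
16. P2: store L2 := 57  bus=[BusRdX]  L2: P0=I P1=I P2=M P3=I  mem[L2]=6
17. P2: store L2 := 71  bus=[-]  L2: P0=I P1=I P2=M P3=I  mem[L2]=6
18. P0: load  L2  bus=[BusRd,Flush]  L2: P0=S P1=I P2=S P3=I  mem[L2]=71

memory[L0] = 90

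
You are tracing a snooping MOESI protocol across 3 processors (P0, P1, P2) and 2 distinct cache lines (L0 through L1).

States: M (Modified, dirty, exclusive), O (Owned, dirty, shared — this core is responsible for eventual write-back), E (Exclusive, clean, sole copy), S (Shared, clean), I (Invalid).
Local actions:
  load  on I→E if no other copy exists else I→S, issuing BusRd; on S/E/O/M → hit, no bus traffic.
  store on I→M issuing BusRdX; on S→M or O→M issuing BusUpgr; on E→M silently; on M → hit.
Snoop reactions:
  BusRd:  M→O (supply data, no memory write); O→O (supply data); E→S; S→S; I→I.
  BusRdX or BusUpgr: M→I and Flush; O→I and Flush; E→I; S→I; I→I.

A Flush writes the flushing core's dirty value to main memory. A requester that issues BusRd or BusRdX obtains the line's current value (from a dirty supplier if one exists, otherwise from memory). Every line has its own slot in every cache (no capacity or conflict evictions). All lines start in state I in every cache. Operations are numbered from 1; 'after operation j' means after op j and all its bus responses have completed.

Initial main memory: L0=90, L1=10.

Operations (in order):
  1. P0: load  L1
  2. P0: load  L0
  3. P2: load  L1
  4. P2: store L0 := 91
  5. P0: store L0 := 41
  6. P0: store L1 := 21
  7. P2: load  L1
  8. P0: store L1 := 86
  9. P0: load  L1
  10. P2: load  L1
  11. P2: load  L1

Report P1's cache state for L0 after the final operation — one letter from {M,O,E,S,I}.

step 1: P0: load  L1  ⟶  EII  (L1)  txn=BusRd  M[L1]=10
step 2: P0: load  L0  ⟶  EII  (L0)  txn=BusRd  M[L0]=90
step 3: P2: load  L1  ⟶  SIS  (L1)  txn=BusRd  M[L1]=10
step 4: P2: store L0 := 91  ⟶  IIM  (L0)  txn=BusRdX  M[L0]=90
step 5: P0: store L0 := 41  ⟶  MII  (L0)  txn=BusRdX+Flush  M[L0]=91
step 6: P0: store L1 := 21  ⟶  MII  (L1)  txn=BusUpgr  M[L1]=10
step 7: P2: load  L1  ⟶  OIS  (L1)  txn=BusRd  M[L1]=10
step 8: P0: store L1 := 86  ⟶  MII  (L1)  txn=BusUpgr  M[L1]=10
step 9: P0: load  L1  ⟶  MII  (L1)  txn=∅  M[L1]=10
step 10: P2: load  L1  ⟶  OIS  (L1)  txn=BusRd  M[L1]=10
step 11: P2: load  L1  ⟶  OIS  (L1)  txn=∅  M[L1]=10

state = I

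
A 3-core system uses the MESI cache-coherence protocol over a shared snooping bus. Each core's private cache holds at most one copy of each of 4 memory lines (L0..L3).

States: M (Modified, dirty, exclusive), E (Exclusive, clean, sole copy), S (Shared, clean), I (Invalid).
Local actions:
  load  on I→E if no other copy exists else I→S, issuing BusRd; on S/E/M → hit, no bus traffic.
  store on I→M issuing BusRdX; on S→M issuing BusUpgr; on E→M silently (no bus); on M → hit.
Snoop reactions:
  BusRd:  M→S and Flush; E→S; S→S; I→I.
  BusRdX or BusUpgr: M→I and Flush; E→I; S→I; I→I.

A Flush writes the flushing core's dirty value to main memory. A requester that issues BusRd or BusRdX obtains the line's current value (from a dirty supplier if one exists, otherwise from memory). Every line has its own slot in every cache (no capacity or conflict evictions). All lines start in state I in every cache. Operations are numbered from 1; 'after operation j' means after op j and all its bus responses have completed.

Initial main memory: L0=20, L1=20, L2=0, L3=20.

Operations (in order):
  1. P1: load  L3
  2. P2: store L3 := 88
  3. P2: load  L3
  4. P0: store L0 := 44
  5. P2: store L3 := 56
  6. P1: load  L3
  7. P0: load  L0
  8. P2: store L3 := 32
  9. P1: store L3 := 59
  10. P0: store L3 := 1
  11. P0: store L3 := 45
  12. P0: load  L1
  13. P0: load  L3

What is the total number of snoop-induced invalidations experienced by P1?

1. P1: load  L3  bus=[BusRd]  L3: P0=I P1=E P2=I  mem[L3]=20
2. P2: store L3 := 88  bus=[BusRdX]  L3: P0=I P1=I P2=M  mem[L3]=20
3. P2: load  L3  bus=[-]  L3: P0=I P1=I P2=M  mem[L3]=20
4. P0: store L0 := 44  bus=[BusRdX]  L0: P0=M P1=I P2=I  mem[L0]=20
5. P2: store L3 := 56  bus=[-]  L3: P0=I P1=I P2=M  mem[L3]=20
6. P1: load  L3  bus=[BusRd,Flush]  L3: P0=I P1=S P2=S  mem[L3]=56
7. P0: load  L0  bus=[-]  L0: P0=M P1=I P2=I  mem[L0]=20
8. P2: store L3 := 32  bus=[BusUpgr]  L3: P0=I P1=I P2=M  mem[L3]=56
9. P1: store L3 := 59  bus=[BusRdX,Flush]  L3: P0=I P1=M P2=I  mem[L3]=32
10. P0: store L3 := 1  bus=[BusRdX,Flush]  L3: P0=M P1=I P2=I  mem[L3]=59
11. P0: store L3 := 45  bus=[-]  L3: P0=M P1=I P2=I  mem[L3]=59
12. P0: load  L1  bus=[BusRd]  L1: P0=E P1=I P2=I  mem[L1]=20
13. P0: load  L3  bus=[-]  L3: P0=M P1=I P2=I  mem[L3]=59

invalidations = 3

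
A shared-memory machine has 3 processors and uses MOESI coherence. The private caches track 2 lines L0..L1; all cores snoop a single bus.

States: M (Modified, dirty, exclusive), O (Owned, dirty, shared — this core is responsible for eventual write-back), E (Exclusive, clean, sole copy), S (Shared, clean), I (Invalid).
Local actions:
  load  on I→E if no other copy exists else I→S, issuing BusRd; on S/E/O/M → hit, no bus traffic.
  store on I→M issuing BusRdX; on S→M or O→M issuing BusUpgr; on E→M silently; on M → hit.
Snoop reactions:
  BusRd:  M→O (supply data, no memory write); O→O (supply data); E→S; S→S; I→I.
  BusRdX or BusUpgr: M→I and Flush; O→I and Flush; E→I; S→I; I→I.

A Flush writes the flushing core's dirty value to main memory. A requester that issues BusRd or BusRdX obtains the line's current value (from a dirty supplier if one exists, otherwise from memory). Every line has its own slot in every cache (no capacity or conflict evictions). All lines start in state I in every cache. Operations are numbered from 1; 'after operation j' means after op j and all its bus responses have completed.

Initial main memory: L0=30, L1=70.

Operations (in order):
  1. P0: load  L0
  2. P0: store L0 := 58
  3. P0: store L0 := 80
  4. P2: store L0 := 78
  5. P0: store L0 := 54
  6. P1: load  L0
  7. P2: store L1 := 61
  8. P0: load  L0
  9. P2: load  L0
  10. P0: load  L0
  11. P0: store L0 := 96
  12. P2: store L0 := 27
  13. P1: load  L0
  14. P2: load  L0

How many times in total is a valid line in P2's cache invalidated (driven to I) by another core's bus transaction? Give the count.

1. P0: load  L0  bus=[BusRd]  L0: P0=E P1=I P2=I  mem[L0]=30
2. P0: store L0 := 58  bus=[-]  L0: P0=M P1=I P2=I  mem[L0]=30
3. P0: store L0 := 80  bus=[-]  L0: P0=M P1=I P2=I  mem[L0]=30
4. P2: store L0 := 78  bus=[BusRdX,Flush]  L0: P0=I P1=I P2=M  mem[L0]=80
5. P0: store L0 := 54  bus=[BusRdX,Flush]  L0: P0=M P1=I P2=I  mem[L0]=78
6. P1: load  L0  bus=[BusRd]  L0: P0=O P1=S P2=I  mem[L0]=78
7. P2: store L1 := 61  bus=[BusRdX]  L1: P0=I P1=I P2=M  mem[L1]=70
8. P0: load  L0  bus=[-]  L0: P0=O P1=S P2=I  mem[L0]=78
9. P2: load  L0  bus=[BusRd]  L0: P0=O P1=S P2=S  mem[L0]=78
10. P0: load  L0  bus=[-]  L0: P0=O P1=S P2=S  mem[L0]=78
11. P0: store L0 := 96  bus=[BusUpgr]  L0: P0=M P1=I P2=I  mem[L0]=78
12. P2: store L0 := 27  bus=[BusRdX,Flush]  L0: P0=I P1=I P2=M  mem[L0]=96
13. P1: load  L0  bus=[BusRd]  L0: P0=I P1=S P2=O  mem[L0]=96
14. P2: load  L0  bus=[-]  L0: P0=I P1=S P2=O  mem[L0]=96

invalidations = 2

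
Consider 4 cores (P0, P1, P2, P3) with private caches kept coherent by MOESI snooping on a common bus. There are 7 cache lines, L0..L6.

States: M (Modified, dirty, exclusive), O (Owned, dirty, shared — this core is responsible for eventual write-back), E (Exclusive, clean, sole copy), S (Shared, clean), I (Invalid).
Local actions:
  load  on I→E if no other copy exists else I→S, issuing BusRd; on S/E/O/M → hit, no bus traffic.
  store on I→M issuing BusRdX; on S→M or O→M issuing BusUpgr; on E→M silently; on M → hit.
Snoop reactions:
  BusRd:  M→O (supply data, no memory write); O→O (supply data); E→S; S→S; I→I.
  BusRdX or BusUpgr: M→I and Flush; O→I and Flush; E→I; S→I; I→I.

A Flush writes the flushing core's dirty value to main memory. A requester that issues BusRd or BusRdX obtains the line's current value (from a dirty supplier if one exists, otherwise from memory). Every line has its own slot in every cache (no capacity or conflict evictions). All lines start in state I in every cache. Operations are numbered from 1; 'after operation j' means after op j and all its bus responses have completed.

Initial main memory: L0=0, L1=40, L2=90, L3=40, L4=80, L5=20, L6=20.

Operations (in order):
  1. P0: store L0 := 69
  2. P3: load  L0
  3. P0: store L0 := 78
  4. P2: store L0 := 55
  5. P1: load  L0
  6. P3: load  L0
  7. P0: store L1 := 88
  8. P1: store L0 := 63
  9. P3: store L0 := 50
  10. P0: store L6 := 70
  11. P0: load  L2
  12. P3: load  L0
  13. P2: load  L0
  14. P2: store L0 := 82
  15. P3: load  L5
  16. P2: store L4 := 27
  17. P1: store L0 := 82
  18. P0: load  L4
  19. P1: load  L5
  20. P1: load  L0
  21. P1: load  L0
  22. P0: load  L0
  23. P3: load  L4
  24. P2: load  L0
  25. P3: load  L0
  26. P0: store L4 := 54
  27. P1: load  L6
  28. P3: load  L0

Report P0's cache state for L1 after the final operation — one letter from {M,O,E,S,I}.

state = M

[1] P0: store L0 := 69 | P0:M(69), P1:I, P2:I, P3:I | bus: BusRdX
[2] P3: load  L0 | P0:O(69), P1:I, P2:I, P3:S(69) | bus: BusRd
[3] P0: store L0 := 78 | P0:M(78), P1:I, P2:I, P3:I | bus: BusUpgr
[4] P2: store L0 := 55 | P0:I, P1:I, P2:M(55), P3:I | bus: BusRdX,Flush
[5] P1: load  L0 | P0:I, P1:S(55), P2:O(55), P3:I | bus: BusRd
[6] P3: load  L0 | P0:I, P1:S(55), P2:O(55), P3:S(55) | bus: BusRd
[7] P0: store L1 := 88 | P0:M(88), P1:I, P2:I, P3:I | bus: BusRdX
[8] P1: store L0 := 63 | P0:I, P1:M(63), P2:I, P3:I | bus: BusUpgr,Flush
[9] P3: store L0 := 50 | P0:I, P1:I, P2:I, P3:M(50) | bus: BusRdX,Flush
[10] P0: store L6 := 70 | P0:M(70), P1:I, P2:I, P3:I | bus: BusRdX
[11] P0: load  L2 | P0:E(90), P1:I, P2:I, P3:I | bus: BusRd
[12] P3: load  L0 | P0:I, P1:I, P2:I, P3:M(50) | bus: none
[13] P2: load  L0 | P0:I, P1:I, P2:S(50), P3:O(50) | bus: BusRd
[14] P2: store L0 := 82 | P0:I, P1:I, P2:M(82), P3:I | bus: BusUpgr,Flush
[15] P3: load  L5 | P0:I, P1:I, P2:I, P3:E(20) | bus: BusRd
[16] P2: store L4 := 27 | P0:I, P1:I, P2:M(27), P3:I | bus: BusRdX
[17] P1: store L0 := 82 | P0:I, P1:M(82), P2:I, P3:I | bus: BusRdX,Flush
[18] P0: load  L4 | P0:S(27), P1:I, P2:O(27), P3:I | bus: BusRd
[19] P1: load  L5 | P0:I, P1:S(20), P2:I, P3:S(20) | bus: BusRd
[20] P1: load  L0 | P0:I, P1:M(82), P2:I, P3:I | bus: none
[21] P1: load  L0 | P0:I, P1:M(82), P2:I, P3:I | bus: none
[22] P0: load  L0 | P0:S(82), P1:O(82), P2:I, P3:I | bus: BusRd
[23] P3: load  L4 | P0:S(27), P1:I, P2:O(27), P3:S(27) | bus: BusRd
[24] P2: load  L0 | P0:S(82), P1:O(82), P2:S(82), P3:I | bus: BusRd
[25] P3: load  L0 | P0:S(82), P1:O(82), P2:S(82), P3:S(82) | bus: BusRd
[26] P0: store L4 := 54 | P0:M(54), P1:I, P2:I, P3:I | bus: BusUpgr,Flush
[27] P1: load  L6 | P0:O(70), P1:S(70), P2:I, P3:I | bus: BusRd
[28] P3: load  L0 | P0:S(82), P1:O(82), P2:S(82), P3:S(82) | bus: none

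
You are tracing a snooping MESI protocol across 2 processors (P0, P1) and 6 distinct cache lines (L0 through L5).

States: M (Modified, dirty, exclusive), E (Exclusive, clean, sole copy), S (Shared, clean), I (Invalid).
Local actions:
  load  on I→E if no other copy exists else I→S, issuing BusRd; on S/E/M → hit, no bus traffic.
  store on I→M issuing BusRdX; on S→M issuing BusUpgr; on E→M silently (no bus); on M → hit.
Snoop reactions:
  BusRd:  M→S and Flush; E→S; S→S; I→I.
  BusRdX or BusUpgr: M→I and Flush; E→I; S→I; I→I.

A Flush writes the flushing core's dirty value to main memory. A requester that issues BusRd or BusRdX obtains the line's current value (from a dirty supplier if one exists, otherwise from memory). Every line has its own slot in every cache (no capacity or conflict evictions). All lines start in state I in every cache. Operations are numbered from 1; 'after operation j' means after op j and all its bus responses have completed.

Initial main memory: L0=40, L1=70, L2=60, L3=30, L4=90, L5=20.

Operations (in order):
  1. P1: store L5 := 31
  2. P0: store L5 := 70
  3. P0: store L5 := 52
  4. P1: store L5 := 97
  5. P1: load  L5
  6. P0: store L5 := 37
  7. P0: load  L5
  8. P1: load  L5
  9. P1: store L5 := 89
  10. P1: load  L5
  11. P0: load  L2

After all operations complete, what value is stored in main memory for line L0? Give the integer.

1. P1: store L5 := 31  bus=[BusRdX]  L5: P0=I P1=M  mem[L5]=20
2. P0: store L5 := 70  bus=[BusRdX,Flush]  L5: P0=M P1=I  mem[L5]=31
3. P0: store L5 := 52  bus=[-]  L5: P0=M P1=I  mem[L5]=31
4. P1: store L5 := 97  bus=[BusRdX,Flush]  L5: P0=I P1=M  mem[L5]=52
5. P1: load  L5  bus=[-]  L5: P0=I P1=M  mem[L5]=52
6. P0: store L5 := 37  bus=[BusRdX,Flush]  L5: P0=M P1=I  mem[L5]=97
7. P0: load  L5  bus=[-]  L5: P0=M P1=I  mem[L5]=97
8. P1: load  L5  bus=[BusRd,Flush]  L5: P0=S P1=S  mem[L5]=37
9. P1: store L5 := 89  bus=[BusUpgr]  L5: P0=I P1=M  mem[L5]=37
10. P1: load  L5  bus=[-]  L5: P0=I P1=M  mem[L5]=37
11. P0: load  L2  bus=[BusRd]  L2: P0=E P1=I  mem[L2]=60

memory[L0] = 40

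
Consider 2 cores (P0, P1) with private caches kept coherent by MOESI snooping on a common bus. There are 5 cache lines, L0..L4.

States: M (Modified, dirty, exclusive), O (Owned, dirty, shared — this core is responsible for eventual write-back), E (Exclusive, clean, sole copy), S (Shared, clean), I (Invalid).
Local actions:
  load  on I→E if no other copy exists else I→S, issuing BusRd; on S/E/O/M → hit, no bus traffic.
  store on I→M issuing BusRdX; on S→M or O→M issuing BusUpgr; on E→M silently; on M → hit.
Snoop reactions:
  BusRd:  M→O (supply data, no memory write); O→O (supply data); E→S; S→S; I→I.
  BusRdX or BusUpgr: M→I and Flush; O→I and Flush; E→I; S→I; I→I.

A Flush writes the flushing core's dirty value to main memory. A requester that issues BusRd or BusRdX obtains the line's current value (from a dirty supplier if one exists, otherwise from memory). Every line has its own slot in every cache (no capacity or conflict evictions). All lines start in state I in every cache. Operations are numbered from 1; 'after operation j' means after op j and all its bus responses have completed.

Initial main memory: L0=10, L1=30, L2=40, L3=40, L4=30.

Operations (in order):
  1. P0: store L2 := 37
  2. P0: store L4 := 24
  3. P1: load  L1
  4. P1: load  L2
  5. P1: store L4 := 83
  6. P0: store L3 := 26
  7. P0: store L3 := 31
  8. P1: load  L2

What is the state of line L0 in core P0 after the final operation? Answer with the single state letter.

state = I

step 1: P0: store L2 := 37  ⟶  MI  (L2)  txn=BusRdX  M[L2]=40
step 2: P0: store L4 := 24  ⟶  MI  (L4)  txn=BusRdX  M[L4]=30
step 3: P1: load  L1  ⟶  IE  (L1)  txn=BusRd  M[L1]=30
step 4: P1: load  L2  ⟶  OS  (L2)  txn=BusRd  M[L2]=40
step 5: P1: store L4 := 83  ⟶  IM  (L4)  txn=BusRdX+Flush  M[L4]=24
step 6: P0: store L3 := 26  ⟶  MI  (L3)  txn=BusRdX  M[L3]=40
step 7: P0: store L3 := 31  ⟶  MI  (L3)  txn=∅  M[L3]=40
step 8: P1: load  L2  ⟶  OS  (L2)  txn=∅  M[L2]=40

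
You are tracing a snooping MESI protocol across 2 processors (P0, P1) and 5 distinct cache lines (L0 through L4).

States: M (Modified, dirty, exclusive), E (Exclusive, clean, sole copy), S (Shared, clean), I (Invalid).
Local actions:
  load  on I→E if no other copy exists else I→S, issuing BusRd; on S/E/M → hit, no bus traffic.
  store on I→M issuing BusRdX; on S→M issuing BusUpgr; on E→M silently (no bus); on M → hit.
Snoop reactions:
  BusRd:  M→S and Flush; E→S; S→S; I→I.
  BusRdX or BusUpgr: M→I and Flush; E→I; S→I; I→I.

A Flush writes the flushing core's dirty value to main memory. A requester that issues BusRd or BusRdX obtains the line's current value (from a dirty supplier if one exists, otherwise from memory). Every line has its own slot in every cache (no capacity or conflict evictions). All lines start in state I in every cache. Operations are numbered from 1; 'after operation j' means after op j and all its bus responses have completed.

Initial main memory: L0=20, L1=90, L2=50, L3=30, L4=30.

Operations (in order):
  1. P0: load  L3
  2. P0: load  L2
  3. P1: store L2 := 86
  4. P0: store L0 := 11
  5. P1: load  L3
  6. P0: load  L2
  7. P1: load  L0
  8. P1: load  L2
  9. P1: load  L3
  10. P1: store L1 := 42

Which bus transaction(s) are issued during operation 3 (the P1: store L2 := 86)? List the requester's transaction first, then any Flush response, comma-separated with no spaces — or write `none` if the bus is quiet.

step 1: P0: load  L3  ⟶  EI  (L3)  txn=BusRd  M[L3]=30
step 2: P0: load  L2  ⟶  EI  (L2)  txn=BusRd  M[L2]=50
step 3: P1: store L2 := 86  ⟶  IM  (L2)  txn=BusRdX  M[L2]=50
step 4: P0: store L0 := 11  ⟶  MI  (L0)  txn=BusRdX  M[L0]=20
step 5: P1: load  L3  ⟶  SS  (L3)  txn=BusRd  M[L3]=30
step 6: P0: load  L2  ⟶  SS  (L2)  txn=BusRd+Flush  M[L2]=86
step 7: P1: load  L0  ⟶  SS  (L0)  txn=BusRd+Flush  M[L0]=11
step 8: P1: load  L2  ⟶  SS  (L2)  txn=∅  M[L2]=86
step 9: P1: load  L3  ⟶  SS  (L3)  txn=∅  M[L3]=30
step 10: P1: store L1 := 42  ⟶  IM  (L1)  txn=BusRdX  M[L1]=90

bus = BusRdX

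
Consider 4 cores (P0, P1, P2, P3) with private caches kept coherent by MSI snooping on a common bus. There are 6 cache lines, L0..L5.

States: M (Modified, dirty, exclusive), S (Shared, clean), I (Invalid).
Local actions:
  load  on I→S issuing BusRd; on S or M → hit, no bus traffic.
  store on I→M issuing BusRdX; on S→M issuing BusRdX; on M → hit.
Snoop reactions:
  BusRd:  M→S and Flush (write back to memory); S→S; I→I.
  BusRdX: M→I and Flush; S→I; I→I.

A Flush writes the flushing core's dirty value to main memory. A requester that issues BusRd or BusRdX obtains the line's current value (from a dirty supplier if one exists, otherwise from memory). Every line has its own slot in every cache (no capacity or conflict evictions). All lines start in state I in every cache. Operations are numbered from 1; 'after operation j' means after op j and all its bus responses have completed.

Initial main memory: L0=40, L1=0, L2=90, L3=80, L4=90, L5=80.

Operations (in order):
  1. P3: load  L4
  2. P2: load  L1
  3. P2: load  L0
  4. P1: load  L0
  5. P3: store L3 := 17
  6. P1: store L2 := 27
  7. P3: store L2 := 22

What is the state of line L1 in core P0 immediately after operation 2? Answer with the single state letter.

state = I

[1] P3: load  L4 | P0:I, P1:I, P2:I, P3:S(90) | bus: BusRd
[2] P2: load  L1 | P0:I, P1:I, P2:S(0), P3:I | bus: BusRd
[3] P2: load  L0 | P0:I, P1:I, P2:S(40), P3:I | bus: BusRd
[4] P1: load  L0 | P0:I, P1:S(40), P2:S(40), P3:I | bus: BusRd
[5] P3: store L3 := 17 | P0:I, P1:I, P2:I, P3:M(17) | bus: BusRdX
[6] P1: store L2 := 27 | P0:I, P1:M(27), P2:I, P3:I | bus: BusRdX
[7] P3: store L2 := 22 | P0:I, P1:I, P2:I, P3:M(22) | bus: BusRdX,Flush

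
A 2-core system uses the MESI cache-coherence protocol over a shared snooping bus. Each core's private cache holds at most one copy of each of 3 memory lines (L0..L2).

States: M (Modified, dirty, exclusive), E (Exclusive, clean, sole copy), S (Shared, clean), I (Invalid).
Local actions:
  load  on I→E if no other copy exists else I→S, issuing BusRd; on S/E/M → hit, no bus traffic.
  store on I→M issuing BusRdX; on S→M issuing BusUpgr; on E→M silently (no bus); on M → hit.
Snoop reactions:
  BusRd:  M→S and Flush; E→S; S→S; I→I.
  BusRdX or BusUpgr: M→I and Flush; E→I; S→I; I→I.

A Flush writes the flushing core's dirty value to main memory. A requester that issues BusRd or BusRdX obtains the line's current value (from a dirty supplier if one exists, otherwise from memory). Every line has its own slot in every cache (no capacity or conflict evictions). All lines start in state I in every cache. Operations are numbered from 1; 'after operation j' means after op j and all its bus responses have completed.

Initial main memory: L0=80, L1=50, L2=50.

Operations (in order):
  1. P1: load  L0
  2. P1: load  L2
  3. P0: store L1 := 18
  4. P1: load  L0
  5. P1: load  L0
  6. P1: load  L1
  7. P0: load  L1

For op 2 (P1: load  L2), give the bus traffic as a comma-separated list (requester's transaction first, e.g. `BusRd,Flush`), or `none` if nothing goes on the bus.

1. P1: load  L0  bus=[BusRd]  L0: P0=I P1=E  mem[L0]=80
2. P1: load  L2  bus=[BusRd]  L2: P0=I P1=E  mem[L2]=50
3. P0: store L1 := 18  bus=[BusRdX]  L1: P0=M P1=I  mem[L1]=50
4. P1: load  L0  bus=[-]  L0: P0=I P1=E  mem[L0]=80
5. P1: load  L0  bus=[-]  L0: P0=I P1=E  mem[L0]=80
6. P1: load  L1  bus=[BusRd,Flush]  L1: P0=S P1=S  mem[L1]=18
7. P0: load  L1  bus=[-]  L1: P0=S P1=S  mem[L1]=18

bus = BusRd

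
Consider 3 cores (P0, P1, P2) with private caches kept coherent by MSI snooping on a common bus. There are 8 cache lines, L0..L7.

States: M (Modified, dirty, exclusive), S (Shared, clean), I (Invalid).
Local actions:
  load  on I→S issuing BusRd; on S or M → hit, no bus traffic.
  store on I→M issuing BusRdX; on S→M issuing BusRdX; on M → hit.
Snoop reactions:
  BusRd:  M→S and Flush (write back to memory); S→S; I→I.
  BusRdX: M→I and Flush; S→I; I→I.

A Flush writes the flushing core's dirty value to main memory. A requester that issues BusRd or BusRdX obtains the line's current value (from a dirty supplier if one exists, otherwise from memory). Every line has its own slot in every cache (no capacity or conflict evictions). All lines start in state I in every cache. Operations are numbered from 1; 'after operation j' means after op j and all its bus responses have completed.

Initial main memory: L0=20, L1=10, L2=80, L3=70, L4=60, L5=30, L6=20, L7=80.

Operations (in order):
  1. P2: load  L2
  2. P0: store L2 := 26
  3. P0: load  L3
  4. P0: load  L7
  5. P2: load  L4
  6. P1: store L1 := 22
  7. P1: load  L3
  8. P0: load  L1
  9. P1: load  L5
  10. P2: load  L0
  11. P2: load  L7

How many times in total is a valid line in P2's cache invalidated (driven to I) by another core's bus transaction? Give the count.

[1] P2: load  L2 | P0:I, P1:I, P2:S(80) | bus: BusRd
[2] P0: store L2 := 26 | P0:M(26), P1:I, P2:I | bus: BusRdX
[3] P0: load  L3 | P0:S(70), P1:I, P2:I | bus: BusRd
[4] P0: load  L7 | P0:S(80), P1:I, P2:I | bus: BusRd
[5] P2: load  L4 | P0:I, P1:I, P2:S(60) | bus: BusRd
[6] P1: store L1 := 22 | P0:I, P1:M(22), P2:I | bus: BusRdX
[7] P1: load  L3 | P0:S(70), P1:S(70), P2:I | bus: BusRd
[8] P0: load  L1 | P0:S(22), P1:S(22), P2:I | bus: BusRd,Flush
[9] P1: load  L5 | P0:I, P1:S(30), P2:I | bus: BusRd
[10] P2: load  L0 | P0:I, P1:I, P2:S(20) | bus: BusRd
[11] P2: load  L7 | P0:S(80), P1:I, P2:S(80) | bus: BusRd

invalidations = 1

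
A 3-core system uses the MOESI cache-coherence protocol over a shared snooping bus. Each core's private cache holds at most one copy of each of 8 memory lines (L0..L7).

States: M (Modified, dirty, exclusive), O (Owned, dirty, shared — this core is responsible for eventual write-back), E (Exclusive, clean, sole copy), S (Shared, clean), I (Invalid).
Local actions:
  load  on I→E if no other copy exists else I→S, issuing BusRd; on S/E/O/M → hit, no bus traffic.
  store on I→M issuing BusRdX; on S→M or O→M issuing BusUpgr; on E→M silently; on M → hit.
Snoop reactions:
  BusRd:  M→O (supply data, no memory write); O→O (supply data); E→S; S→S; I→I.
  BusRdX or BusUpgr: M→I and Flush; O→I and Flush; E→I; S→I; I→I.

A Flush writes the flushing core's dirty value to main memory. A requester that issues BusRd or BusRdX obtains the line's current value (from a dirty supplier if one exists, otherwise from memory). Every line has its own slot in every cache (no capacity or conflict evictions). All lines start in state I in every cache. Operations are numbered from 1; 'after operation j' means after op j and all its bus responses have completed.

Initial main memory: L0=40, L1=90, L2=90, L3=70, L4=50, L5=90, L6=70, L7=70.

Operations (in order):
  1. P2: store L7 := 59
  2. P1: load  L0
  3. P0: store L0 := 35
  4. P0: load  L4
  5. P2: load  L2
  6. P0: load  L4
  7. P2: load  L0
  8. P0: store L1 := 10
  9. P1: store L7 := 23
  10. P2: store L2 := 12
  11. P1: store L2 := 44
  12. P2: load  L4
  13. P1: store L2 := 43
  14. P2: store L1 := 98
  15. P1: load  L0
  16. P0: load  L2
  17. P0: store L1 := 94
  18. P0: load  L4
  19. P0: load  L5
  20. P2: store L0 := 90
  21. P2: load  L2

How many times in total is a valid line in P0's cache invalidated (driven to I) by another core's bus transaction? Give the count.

invalidations = 2

[1] P2: store L7 := 59 | P0:I, P1:I, P2:M(59) | bus: BusRdX
[2] P1: load  L0 | P0:I, P1:E(40), P2:I | bus: BusRd
[3] P0: store L0 := 35 | P0:M(35), P1:I, P2:I | bus: BusRdX
[4] P0: load  L4 | P0:E(50), P1:I, P2:I | bus: BusRd
[5] P2: load  L2 | P0:I, P1:I, P2:E(90) | bus: BusRd
[6] P0: load  L4 | P0:E(50), P1:I, P2:I | bus: none
[7] P2: load  L0 | P0:O(35), P1:I, P2:S(35) | bus: BusRd
[8] P0: store L1 := 10 | P0:M(10), P1:I, P2:I | bus: BusRdX
[9] P1: store L7 := 23 | P0:I, P1:M(23), P2:I | bus: BusRdX,Flush
[10] P2: store L2 := 12 | P0:I, P1:I, P2:M(12) | bus: none
[11] P1: store L2 := 44 | P0:I, P1:M(44), P2:I | bus: BusRdX,Flush
[12] P2: load  L4 | P0:S(50), P1:I, P2:S(50) | bus: BusRd
[13] P1: store L2 := 43 | P0:I, P1:M(43), P2:I | bus: none
[14] P2: store L1 := 98 | P0:I, P1:I, P2:M(98) | bus: BusRdX,Flush
[15] P1: load  L0 | P0:O(35), P1:S(35), P2:S(35) | bus: BusRd
[16] P0: load  L2 | P0:S(43), P1:O(43), P2:I | bus: BusRd
[17] P0: store L1 := 94 | P0:M(94), P1:I, P2:I | bus: BusRdX,Flush
[18] P0: load  L4 | P0:S(50), P1:I, P2:S(50) | bus: none
[19] P0: load  L5 | P0:E(90), P1:I, P2:I | bus: BusRd
[20] P2: store L0 := 90 | P0:I, P1:I, P2:M(90) | bus: BusUpgr,Flush
[21] P2: load  L2 | P0:S(43), P1:O(43), P2:S(43) | bus: BusRd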